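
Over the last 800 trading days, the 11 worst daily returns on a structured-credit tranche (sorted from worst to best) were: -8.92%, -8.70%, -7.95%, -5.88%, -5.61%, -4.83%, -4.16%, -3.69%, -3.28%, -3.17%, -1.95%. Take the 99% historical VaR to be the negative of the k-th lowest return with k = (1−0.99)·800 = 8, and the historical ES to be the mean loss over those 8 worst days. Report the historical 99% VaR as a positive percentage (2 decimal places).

k = 8; the 8th lowest return is -3.69%, so VaR = 3.69%.

3.69%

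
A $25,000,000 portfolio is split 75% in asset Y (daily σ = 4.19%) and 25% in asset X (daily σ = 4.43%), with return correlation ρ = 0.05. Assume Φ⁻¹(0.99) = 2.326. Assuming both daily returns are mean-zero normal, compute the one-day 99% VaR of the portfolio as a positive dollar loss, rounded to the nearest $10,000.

σ_p² = 0.75²·4.19² + 0.25²·4.43² + 2·0.05·0.75·0.25·4.19·4.43 = 11.4499 (%²).
σ_p = √11.4499 = 3.384%.
VaR = 2.326 × 3.384% = 7.871%; on $25,000,000 that is $1,967,750.

$1,970,000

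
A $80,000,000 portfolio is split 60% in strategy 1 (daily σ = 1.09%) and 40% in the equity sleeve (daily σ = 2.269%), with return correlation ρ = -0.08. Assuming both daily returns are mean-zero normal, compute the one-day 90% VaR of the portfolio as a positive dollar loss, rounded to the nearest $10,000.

$1,100,000

σ_p² = 0.6²·1.09² + 0.4²·2.269² + 2·-0.08·0.6·0.4·1.09·2.269 = 1.1565 (%²).
σ_p = √1.1565 = 1.075%.
At 90%, z = 1.282.
VaR = 1.282 × 1.075% = 1.378%; on $80,000,000 that is $1,102,400.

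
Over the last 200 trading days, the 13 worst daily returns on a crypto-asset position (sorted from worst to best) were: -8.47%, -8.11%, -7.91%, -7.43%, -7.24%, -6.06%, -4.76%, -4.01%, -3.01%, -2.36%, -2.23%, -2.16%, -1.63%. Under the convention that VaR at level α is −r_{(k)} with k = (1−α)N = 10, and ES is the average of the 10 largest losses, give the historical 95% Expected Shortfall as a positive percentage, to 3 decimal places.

The 10 worst returns sum to -59.36%.
ES = −(-59.36%) / 10 = 5.936%.

5.936%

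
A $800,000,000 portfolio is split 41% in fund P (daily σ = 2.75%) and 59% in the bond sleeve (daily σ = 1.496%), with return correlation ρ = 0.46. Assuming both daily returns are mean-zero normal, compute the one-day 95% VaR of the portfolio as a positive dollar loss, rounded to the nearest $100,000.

σ_p² = 0.41²·2.75² + 0.59²·1.496² + 2·0.46·0.41·0.59·2.75·1.496 = 2.9659 (%²).
σ_p = √2.9659 = 1.722%.
At 95%, z = 1.645.
VaR = 1.645 × 1.722% = 2.833%; on $800,000,000 that is $22,664,000.

$22,700,000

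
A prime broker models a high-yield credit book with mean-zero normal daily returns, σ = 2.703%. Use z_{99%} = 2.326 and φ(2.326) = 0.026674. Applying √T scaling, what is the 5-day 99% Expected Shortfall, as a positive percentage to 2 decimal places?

16.12%

σ_{5d} = 2.703% × √5 = 6.044%.
ES multiplier = φ(z)/(1−α) = 0.026674/0.01 = 2.667.
ES = 6.044% × 2.667 = 16.119%.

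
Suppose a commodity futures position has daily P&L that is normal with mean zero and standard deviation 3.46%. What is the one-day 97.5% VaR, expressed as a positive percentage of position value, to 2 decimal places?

At 97.5% one-sided, z = 1.960.
VaR = z·σ = 1.960 × 3.46% = 6.782%.

6.78%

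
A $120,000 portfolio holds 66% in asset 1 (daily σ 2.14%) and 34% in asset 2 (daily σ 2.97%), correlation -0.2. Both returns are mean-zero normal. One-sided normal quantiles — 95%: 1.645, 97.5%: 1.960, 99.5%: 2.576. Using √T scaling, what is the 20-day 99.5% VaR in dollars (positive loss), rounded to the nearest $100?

σ_p = √(0.66²·2.14² + 0.34²·2.97² + 2·-0.2·0.66·0.34·2.14·2.97) = 1.563%.
σ_{20d} = 1.563% × √20 = 6.990%.
VaR = 2.576 × 6.990% = 18.006%; on $120,000 that is $21,607.

$21,600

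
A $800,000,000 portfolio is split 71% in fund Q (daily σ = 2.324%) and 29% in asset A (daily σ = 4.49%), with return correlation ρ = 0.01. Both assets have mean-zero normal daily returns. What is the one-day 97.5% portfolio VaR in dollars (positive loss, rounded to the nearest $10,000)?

$33,120,000

σ_p² = 0.71²·2.324² + 0.29²·4.49² + 2·0.01·0.71·0.29·2.324·4.49 = 4.4611 (%²).
σ_p = √4.4611 = 2.112%.
At 97.5%, z = 1.960.
VaR = 1.960 × 2.112% = 4.140%; on $800,000,000 that is $33,120,000.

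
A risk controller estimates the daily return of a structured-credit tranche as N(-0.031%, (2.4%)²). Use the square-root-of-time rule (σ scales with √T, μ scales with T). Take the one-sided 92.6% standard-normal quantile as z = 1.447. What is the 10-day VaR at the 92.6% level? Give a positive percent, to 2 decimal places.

11.29%

σ_{10d} = 2.4% × √10 = 7.589%; μ_{10d} = 10 × -0.031% = -0.310%.
VaR = −(-0.310%) + 1.447 × 7.589% = 11.291%.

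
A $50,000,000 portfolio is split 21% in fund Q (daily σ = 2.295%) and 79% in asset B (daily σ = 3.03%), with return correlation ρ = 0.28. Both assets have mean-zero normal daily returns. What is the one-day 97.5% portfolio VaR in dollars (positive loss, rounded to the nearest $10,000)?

σ_p² = 0.21²·2.295² + 0.79²·3.03² + 2·0.28·0.21·0.79·2.295·3.03 = 6.6081 (%²).
σ_p = √6.6081 = 2.571%.
At 97.5%, z = 1.960.
VaR = 1.960 × 2.571% = 5.039%; on $50,000,000 that is $2,519,500.

$2,520,000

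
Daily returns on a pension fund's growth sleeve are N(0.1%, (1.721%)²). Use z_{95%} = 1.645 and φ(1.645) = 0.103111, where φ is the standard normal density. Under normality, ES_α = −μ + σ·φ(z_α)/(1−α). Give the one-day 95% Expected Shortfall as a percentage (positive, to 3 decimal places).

3.449%

Tail multiplier: φ(z)/(1−α) = 0.103111 / 0.05 = 2.062.
ES = −(0.1%) + 1.721% × 2.062 = 3.449%.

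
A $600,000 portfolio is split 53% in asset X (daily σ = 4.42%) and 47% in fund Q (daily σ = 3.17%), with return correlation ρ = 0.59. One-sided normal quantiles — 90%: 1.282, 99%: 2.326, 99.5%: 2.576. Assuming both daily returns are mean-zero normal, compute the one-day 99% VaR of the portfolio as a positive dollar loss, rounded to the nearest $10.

σ_p² = 0.53²·4.42² + 0.47²·3.17² + 2·0.59·0.53·0.47·4.42·3.17 = 11.8261 (%²).
σ_p = √11.8261 = 3.439%.
VaR = 2.326 × 3.439% = 7.999%; on $600,000 that is $47,994.

$47,990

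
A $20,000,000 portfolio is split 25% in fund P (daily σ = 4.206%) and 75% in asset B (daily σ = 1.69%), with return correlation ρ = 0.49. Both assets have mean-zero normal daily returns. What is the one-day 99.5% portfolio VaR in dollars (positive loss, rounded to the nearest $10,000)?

$1,030,000

σ_p² = 0.25²·4.206² + 0.75²·1.69² + 2·0.49·0.25·0.75·4.206·1.69 = 4.0183 (%²).
σ_p = √4.0183 = 2.005%.
At 99.5%, z = 2.576.
VaR = 2.576 × 2.005% = 5.165%; on $20,000,000 that is $1,033,000.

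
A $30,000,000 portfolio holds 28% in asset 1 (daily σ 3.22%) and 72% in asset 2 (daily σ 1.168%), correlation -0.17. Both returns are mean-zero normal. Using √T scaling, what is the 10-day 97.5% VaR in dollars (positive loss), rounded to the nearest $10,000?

$2,090,000

σ_p = √(0.28²·3.22² + 0.72²·1.168² + 2·-0.17·0.28·0.72·3.22·1.168) = 1.124%.
σ_{10d} = 1.124% × √10 = 3.554%.
z(97.5%) = 1.960.
VaR = 1.960 × 3.554% = 6.966%; on $30,000,000 that is $2,089,800.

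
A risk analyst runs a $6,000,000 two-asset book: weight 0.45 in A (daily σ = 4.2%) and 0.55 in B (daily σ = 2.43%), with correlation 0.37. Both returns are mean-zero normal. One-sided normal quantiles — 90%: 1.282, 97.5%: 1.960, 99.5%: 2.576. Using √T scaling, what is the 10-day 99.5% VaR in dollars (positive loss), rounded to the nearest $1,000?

σ_p = √(0.45²·4.2² + 0.55²·2.43² + 2·0.37·0.45·0.55·4.2·2.43) = 2.688%.
σ_{10d} = 2.688% × √10 = 8.500%.
VaR = 2.576 × 8.500% = 21.896%; on $6,000,000 that is $1,313,760.

$1,314,000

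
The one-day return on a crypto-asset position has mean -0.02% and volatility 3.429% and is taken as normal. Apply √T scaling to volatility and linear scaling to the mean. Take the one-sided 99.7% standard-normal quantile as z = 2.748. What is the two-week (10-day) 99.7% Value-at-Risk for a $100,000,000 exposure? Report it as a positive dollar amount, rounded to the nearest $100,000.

$30,000,000

σ_{10d} = 3.429% × √10 = 10.843%; μ_{10d} = 10 × -0.02% = -0.200%.
VaR = −(-0.200%) + 2.748 × 10.843% = 29.997%.
On $100,000,000: 0.29997 × $100,000,000 = $29,997,000.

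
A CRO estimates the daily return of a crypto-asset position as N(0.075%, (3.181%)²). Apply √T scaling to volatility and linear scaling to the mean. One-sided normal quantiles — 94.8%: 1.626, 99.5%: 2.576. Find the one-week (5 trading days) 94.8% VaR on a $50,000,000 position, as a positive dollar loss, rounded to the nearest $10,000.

σ_{5d} = 3.181% × √5 = 7.113%; μ_{5d} = 5 × 0.075% = 0.375%.
VaR = −(0.375%) + 1.626 × 7.113% = 11.191%.
On $50,000,000: 0.11191 × $50,000,000 = $5,595,500.

$5,600,000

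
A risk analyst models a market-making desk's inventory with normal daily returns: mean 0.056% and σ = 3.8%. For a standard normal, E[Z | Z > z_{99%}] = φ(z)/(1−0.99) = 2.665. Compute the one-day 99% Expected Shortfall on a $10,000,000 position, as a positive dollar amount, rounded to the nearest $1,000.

$1,007,000

ES = −(0.056%) + 3.8% × 2.665 = 10.071%.
On $10,000,000: 0.10071 × $10,000,000 = $1,007,100.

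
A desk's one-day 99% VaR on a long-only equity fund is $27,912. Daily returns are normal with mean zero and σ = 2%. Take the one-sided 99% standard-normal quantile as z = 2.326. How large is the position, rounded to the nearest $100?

VaR as a fraction of value: z·σ = 2.326 × 2% = 4.652%.
Position = $27,912 / 0.04652 = $600,000.

$600,000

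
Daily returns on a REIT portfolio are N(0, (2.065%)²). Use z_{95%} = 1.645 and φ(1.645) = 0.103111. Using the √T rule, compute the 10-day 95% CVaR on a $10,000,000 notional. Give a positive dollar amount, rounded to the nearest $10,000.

$1,350,000

σ_{10d} = 2.065% × √10 = 6.530%.
ES multiplier = φ(z)/(1−α) = 0.103111/0.05 = 2.062.
ES = 6.530% × 2.062 = 13.465%; on $10,000,000: $1,346,500.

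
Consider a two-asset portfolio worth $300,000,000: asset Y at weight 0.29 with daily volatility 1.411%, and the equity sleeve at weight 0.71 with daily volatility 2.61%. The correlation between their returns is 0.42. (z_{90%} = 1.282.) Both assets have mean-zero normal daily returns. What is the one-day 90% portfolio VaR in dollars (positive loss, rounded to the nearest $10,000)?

$7,920,000

σ_p² = 0.29²·1.411² + 0.71²·2.61² + 2·0.42·0.29·0.71·1.411·2.61 = 4.2384 (%²).
σ_p = √4.2384 = 2.059%.
VaR = 1.282 × 2.059% = 2.640%; on $300,000,000 that is $7,920,000.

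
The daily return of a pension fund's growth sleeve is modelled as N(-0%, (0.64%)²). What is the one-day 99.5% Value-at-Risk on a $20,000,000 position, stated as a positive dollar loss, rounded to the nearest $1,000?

$330,000

At 99.5% one-sided, z = 2.576.
VaR = z·σ = 2.576 × 0.64% = 1.649%.
On $20,000,000: 0.01649 × $20,000,000 = $329,800.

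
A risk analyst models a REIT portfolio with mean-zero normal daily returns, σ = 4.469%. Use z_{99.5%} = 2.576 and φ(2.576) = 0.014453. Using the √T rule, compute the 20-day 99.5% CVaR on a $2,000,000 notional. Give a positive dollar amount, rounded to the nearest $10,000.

$1,160,000

σ_{20d} = 4.469% × √20 = 19.986%.
ES multiplier = φ(z)/(1−α) = 0.014453/0.005 = 2.891.
ES = 19.986% × 2.891 = 57.780%; on $2,000,000: $1,155,600.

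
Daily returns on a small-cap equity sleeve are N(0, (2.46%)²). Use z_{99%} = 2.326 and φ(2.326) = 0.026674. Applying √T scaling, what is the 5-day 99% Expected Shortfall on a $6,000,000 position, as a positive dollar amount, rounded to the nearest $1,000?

σ_{5d} = 2.46% × √5 = 5.501%.
ES multiplier = φ(z)/(1−α) = 0.026674/0.01 = 2.667.
ES = 5.501% × 2.667 = 14.671%; on $6,000,000: $880,260.

$880,000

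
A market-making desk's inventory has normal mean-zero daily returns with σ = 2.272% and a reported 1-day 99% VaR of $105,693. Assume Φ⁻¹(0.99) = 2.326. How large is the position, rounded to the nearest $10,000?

$2,000,000

VaR as a fraction of value: z·σ = 2.326 × 2.272% = 5.28467%.
Position = $105,693 / 0.0528467 = $1,999,992.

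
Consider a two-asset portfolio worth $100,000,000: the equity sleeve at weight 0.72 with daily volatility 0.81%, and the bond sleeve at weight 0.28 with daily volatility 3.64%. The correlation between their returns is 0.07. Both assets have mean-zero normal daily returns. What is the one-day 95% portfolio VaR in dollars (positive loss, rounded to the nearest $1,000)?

σ_p² = 0.72²·0.81² + 0.28²·3.64² + 2·0.07·0.72·0.28·0.81·3.64 = 1.4621 (%²).
σ_p = √1.4621 = 1.209%.
At 95%, z = 1.645.
VaR = 1.645 × 1.209% = 1.989%; on $100,000,000 that is $1,989,000.

$1,989,000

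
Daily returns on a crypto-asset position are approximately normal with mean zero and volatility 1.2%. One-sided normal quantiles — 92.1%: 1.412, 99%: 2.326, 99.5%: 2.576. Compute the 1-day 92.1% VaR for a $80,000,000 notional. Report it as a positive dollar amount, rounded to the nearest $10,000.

$1,360,000

VaR = z·σ = 1.412 × 1.2% = 1.694%.
On $80,000,000: 0.01694 × $80,000,000 = $1,355,200.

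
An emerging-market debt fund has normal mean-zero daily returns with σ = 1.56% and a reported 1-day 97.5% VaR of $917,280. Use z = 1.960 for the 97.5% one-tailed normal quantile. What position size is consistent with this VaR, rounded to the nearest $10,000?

$30,000,000

VaR as a fraction of value: z·σ = 1.960 × 1.56% = 3.0576%.
Position = $917,280 / 0.030576 = $30,000,000.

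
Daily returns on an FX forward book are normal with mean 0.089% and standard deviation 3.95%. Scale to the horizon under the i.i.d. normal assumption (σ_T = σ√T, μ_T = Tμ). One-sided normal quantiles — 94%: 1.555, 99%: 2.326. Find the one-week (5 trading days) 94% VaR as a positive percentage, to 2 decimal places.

13.29%

σ_{5d} = 3.95% × √5 = 8.832%; μ_{5d} = 5 × 0.089% = 0.445%.
VaR = −(0.445%) + 1.555 × 8.832% = 13.289%.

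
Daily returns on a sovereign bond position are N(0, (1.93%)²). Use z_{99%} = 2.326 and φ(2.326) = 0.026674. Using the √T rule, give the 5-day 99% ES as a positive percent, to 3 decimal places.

σ_{5d} = 1.93% × √5 = 4.316%.
ES multiplier = φ(z)/(1−α) = 0.026674/0.01 = 2.667.
ES = 4.316% × 2.667 = 11.511%.

11.511%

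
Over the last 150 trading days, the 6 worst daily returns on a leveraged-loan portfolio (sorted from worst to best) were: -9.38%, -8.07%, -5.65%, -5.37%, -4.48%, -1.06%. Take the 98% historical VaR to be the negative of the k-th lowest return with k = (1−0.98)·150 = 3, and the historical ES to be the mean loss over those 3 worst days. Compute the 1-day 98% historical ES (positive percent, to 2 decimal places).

7.70%

The 3 worst returns sum to -23.10%.
ES = −(-23.10%) / 3 = 7.7% ≈ 7.70%.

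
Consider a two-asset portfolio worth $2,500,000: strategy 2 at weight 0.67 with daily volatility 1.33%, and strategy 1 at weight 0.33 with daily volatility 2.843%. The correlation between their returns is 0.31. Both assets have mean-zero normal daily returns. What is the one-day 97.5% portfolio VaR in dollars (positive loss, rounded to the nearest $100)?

$72,600

σ_p² = 0.67²·1.33² + 0.33²·2.843² + 2·0.31·0.67·0.33·1.33·2.843 = 2.1926 (%²).
σ_p = √2.1926 = 1.481%.
At 97.5%, z = 1.960.
VaR = 1.960 × 1.481% = 2.903%; on $2,500,000 that is $72,575.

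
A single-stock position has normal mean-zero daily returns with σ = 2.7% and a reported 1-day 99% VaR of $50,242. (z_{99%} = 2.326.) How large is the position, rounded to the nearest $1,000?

VaR as a fraction of value: z·σ = 2.326 × 2.7% = 6.2802%.
Position = $50,242 / 0.062802 = $800,006.

$800,000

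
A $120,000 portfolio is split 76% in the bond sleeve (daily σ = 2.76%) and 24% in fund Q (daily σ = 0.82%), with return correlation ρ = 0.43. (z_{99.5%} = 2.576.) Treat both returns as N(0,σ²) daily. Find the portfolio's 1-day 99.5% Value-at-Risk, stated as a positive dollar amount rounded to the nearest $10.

$6,770

σ_p² = 0.76²·2.76² + 0.24²·0.82² + 2·0.43·0.76·0.24·2.76·0.82 = 4.7937 (%²).
σ_p = √4.7937 = 2.189%.
VaR = 2.576 × 2.189% = 5.639%; on $120,000 that is $6,767.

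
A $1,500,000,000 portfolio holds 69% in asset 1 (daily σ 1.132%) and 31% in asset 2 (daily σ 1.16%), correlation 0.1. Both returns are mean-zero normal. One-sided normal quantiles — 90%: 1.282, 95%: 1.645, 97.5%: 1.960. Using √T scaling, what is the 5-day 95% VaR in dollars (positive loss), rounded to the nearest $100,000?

σ_p = √(0.69²·1.132² + 0.31²·1.16² + 2·0.1·0.69·0.31·1.132·1.16) = 0.892%.
σ_{5d} = 0.892% × √5 = 1.995%.
VaR = 1.645 × 1.995% = 3.282%; on $1,500,000,000 that is $49,230,000.

$49,200,000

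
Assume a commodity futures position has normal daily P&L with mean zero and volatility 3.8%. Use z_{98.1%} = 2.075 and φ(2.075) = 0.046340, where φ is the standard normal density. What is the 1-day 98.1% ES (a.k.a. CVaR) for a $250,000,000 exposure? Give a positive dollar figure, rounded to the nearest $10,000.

Tail multiplier: φ(z)/(1−α) = 0.046340 / 0.019 = 2.439.
ES = 3.8% × 2.439 = 9.268%.
On $250,000,000: 0.09268 × $250,000,000 = $23,170,000.

$23,170,000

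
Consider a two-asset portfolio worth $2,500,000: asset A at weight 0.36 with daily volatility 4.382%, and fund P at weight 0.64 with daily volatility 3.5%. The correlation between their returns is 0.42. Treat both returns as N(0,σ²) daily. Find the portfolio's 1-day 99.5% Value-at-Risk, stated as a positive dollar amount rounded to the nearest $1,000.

$208,000

σ_p² = 0.36²·4.382² + 0.64²·3.5² + 2·0.42·0.36·0.64·4.382·3.5 = 10.4744 (%²).
σ_p = √10.4744 = 3.236%.
At 99.5%, z = 2.576.
VaR = 2.576 × 3.236% = 8.336%; on $2,500,000 that is $208,400.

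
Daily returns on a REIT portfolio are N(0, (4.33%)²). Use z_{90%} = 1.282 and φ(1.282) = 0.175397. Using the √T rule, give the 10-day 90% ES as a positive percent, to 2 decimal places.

σ_{10d} = 4.33% × √10 = 13.693%.
ES multiplier = φ(z)/(1−α) = 0.175397/0.1 = 1.754.
ES = 13.693% × 1.754 = 24.018%.

24.02%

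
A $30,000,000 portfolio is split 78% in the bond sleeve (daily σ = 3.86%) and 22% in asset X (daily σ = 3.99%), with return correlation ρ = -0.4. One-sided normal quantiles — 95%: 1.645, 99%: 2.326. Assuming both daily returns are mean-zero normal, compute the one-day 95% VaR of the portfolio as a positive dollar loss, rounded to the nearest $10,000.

$1,370,000

σ_p² = 0.78²·3.86² + 0.22²·3.99² + 2·-0.4·0.78·0.22·3.86·3.99 = 7.7211 (%²).
σ_p = √7.7211 = 2.779%.
VaR = 1.645 × 2.779% = 4.571%; on $30,000,000 that is $1,371,300.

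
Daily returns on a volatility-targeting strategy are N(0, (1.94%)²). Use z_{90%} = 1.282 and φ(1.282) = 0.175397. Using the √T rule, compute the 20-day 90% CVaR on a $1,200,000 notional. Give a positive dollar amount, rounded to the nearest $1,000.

σ_{20d} = 1.94% × √20 = 8.676%.
ES multiplier = φ(z)/(1−α) = 0.175397/0.1 = 1.754.
ES = 8.676% × 1.754 = 15.218%; on $1,200,000: $182,616.

$183,000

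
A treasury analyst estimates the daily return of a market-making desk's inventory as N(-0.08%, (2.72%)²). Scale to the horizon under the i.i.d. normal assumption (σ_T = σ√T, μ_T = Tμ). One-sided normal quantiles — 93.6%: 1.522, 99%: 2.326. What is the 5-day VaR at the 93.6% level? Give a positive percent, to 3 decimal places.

σ_{5d} = 2.72% × √5 = 6.082%; μ_{5d} = 5 × -0.08% = -0.400%.
VaR = −(-0.400%) + 1.522 × 6.082% = 9.657%.

9.657%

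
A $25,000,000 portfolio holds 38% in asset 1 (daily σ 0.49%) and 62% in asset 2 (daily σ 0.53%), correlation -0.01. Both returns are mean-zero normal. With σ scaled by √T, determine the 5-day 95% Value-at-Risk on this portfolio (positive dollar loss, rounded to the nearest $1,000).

$346,000

σ_p = √(0.38²·0.49² + 0.62²·0.53² + 2·-0.01·0.38·0.62·0.49·0.53) = 0.376%.
σ_{5d} = 0.376% × √5 = 0.841%.
z(95%) = 1.645.
VaR = 1.645 × 0.841% = 1.383%; on $25,000,000 that is $345,750.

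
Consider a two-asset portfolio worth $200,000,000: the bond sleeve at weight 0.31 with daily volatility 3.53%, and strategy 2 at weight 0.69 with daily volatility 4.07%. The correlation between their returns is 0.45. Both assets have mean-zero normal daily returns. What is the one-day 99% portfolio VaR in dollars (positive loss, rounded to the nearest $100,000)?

$16,000,000

σ_p² = 0.31²·3.53² + 0.69²·4.07² + 2·0.45·0.31·0.69·3.53·4.07 = 11.8499 (%²).
σ_p = √11.8499 = 3.442%.
At 99%, z = 2.326.
VaR = 2.326 × 3.442% = 8.006%; on $200,000,000 that is $16,012,000.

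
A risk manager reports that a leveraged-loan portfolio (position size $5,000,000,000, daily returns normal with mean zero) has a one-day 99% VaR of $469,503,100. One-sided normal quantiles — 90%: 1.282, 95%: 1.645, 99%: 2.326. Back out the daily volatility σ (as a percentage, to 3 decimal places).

VaR as a fraction: $469,503,100 / $5,000,000,000 = 9.390%.
σ = VaR / z = 9.390% / 2.326 = 4.037%.

4.037%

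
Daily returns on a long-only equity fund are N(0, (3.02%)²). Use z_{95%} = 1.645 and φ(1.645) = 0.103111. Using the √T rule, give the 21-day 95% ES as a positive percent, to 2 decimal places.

σ_{21d} = 3.02% × √21 = 13.839%.
ES multiplier = φ(z)/(1−α) = 0.103111/0.05 = 2.062.
ES = 13.839% × 2.062 = 28.536%.

28.54%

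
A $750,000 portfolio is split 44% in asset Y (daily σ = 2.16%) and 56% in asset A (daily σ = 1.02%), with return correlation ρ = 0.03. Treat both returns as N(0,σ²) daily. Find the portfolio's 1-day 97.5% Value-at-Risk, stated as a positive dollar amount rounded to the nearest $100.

$16,500

σ_p² = 0.44²·2.16² + 0.56²·1.02² + 2·0.03·0.44·0.56·2.16·1.02 = 1.2621 (%²).
σ_p = √1.2621 = 1.123%.
At 97.5%, z = 1.960.
VaR = 1.960 × 1.123% = 2.201%; on $750,000 that is $16,508.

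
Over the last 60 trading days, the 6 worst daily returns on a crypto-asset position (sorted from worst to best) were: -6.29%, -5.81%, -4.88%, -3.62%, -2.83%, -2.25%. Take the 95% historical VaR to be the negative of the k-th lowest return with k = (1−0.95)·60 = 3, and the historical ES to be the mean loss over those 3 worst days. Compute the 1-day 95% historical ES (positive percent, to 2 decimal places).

5.66%

The 3 worst returns sum to -16.98%.
ES = −(-16.98%) / 3 = 5.66%.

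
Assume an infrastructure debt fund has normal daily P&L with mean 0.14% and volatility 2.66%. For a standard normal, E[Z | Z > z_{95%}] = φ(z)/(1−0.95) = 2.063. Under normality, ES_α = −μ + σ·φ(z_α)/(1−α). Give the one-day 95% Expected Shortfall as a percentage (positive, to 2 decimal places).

5.35%

ES = −(0.14%) + 2.66% × 2.063 = 5.348%.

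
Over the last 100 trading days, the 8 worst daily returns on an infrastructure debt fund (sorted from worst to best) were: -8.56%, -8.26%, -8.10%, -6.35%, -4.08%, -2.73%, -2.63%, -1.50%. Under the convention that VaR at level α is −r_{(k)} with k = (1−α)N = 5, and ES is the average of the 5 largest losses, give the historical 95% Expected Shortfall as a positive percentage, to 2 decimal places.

7.07%

The 5 worst returns sum to -35.35%.
ES = −(-35.35%) / 5 = 7.07%.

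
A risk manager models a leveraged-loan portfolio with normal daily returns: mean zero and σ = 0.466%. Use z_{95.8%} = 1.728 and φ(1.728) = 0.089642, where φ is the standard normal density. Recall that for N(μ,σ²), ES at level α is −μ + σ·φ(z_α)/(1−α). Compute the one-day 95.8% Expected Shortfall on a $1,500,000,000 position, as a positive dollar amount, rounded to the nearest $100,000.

Tail multiplier: φ(z)/(1−α) = 0.089642 / 0.042 = 2.134.
ES = 0.466% × 2.134 = 0.994%.
On $1,500,000,000: 0.00994 × $1,500,000,000 = $14,910,000.

$14,900,000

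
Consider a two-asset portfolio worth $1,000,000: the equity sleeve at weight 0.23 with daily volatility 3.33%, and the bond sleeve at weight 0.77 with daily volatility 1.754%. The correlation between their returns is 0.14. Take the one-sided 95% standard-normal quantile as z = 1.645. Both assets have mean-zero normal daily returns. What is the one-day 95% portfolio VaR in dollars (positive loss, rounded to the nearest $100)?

$27,000

σ_p² = 0.23²·3.33² + 0.77²·1.754² + 2·0.14·0.23·0.77·3.33·1.754 = 2.7003 (%²).
σ_p = √2.7003 = 1.643%.
VaR = 1.645 × 1.643% = 2.703%; on $1,000,000 that is $27,030.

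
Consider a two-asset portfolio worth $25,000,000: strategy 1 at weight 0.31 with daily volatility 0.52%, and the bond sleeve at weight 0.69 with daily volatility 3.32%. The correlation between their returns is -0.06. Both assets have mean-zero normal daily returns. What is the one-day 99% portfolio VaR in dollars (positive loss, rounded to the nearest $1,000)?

$1,330,000

σ_p² = 0.31²·0.52² + 0.69²·3.32² + 2·-0.06·0.31·0.69·0.52·3.32 = 5.2294 (%²).
σ_p = √5.2294 = 2.287%.
At 99%, z = 2.326.
VaR = 2.326 × 2.287% = 5.320%; on $25,000,000 that is $1,330,000.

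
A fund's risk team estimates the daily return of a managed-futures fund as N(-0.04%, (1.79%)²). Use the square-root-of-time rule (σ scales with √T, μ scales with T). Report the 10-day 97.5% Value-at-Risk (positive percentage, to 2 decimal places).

At 97.5%, z = 1.960.
σ_{10d} = 1.79% × √10 = 5.660%; μ_{10d} = 10 × -0.04% = -0.400%.
VaR = −(-0.400%) + 1.960 × 5.660% = 11.494%.

11.49%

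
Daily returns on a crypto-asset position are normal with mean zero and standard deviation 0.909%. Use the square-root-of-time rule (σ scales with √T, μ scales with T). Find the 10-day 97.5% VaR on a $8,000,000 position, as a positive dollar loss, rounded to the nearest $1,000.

$451,000

At 97.5%, z = 1.960.
σ_{10d} = 0.909% × √10 = 2.875%.
VaR = 1.960 × 2.875% = 5.635%.
On $8,000,000: 0.05635 × $8,000,000 = $450,800.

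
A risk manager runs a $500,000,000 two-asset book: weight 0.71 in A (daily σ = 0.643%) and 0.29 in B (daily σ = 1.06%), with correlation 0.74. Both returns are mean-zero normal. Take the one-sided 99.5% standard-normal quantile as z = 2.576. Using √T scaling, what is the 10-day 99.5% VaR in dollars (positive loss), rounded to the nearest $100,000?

$29,100,000

σ_p = √(0.71²·0.643² + 0.29²·1.06² + 2·0.74·0.71·0.29·0.643·1.06) = 0.715%.
σ_{10d} = 0.715% × √10 = 2.261%.
VaR = 2.576 × 2.261% = 5.824%; on $500,000,000 that is $29,120,000.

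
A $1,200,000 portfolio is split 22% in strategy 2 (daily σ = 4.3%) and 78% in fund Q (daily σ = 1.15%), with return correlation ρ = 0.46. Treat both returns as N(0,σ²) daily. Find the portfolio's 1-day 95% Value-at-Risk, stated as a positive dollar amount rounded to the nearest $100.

σ_p² = 0.22²·4.3² + 0.78²·1.15² + 2·0.46·0.22·0.78·4.3·1.15 = 2.4802 (%²).
σ_p = √2.4802 = 1.575%.
At 95%, z = 1.645.
VaR = 1.645 × 1.575% = 2.591%; on $1,200,000 that is $31,092.

$31,100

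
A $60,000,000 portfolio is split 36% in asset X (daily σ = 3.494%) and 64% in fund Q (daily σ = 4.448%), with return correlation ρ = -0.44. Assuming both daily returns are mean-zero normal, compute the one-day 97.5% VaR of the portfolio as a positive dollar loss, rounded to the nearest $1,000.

σ_p² = 0.36²·3.494² + 0.64²·4.448² + 2·-0.44·0.36·0.64·3.494·4.448 = 6.5349 (%²).
σ_p = √6.5349 = 2.556%.
At 97.5%, z = 1.960.
VaR = 1.960 × 2.556% = 5.010%; on $60,000,000 that is $3,006,000.

$3,006,000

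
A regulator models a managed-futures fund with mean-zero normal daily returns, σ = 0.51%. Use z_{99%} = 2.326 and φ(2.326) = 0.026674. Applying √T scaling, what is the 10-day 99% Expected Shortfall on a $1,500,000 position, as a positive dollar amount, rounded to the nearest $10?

$64,530

σ_{10d} = 0.51% × √10 = 1.613%.
ES multiplier = φ(z)/(1−α) = 0.026674/0.01 = 2.667.
ES = 1.613% × 2.667 = 4.302%; on $1,500,000: $64,530.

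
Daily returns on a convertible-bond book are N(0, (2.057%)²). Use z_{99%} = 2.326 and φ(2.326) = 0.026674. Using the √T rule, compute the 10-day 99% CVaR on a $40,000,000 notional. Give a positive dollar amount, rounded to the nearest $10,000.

σ_{10d} = 2.057% × √10 = 6.505%.
ES multiplier = φ(z)/(1−α) = 0.026674/0.01 = 2.667.
ES = 6.505% × 2.667 = 17.349%; on $40,000,000: $6,939,600.

$6,940,000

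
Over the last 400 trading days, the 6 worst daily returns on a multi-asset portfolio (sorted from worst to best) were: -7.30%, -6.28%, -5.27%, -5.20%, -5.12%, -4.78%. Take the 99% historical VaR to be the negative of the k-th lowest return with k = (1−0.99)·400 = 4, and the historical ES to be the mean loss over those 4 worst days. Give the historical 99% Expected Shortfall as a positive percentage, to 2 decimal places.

The 4 worst returns sum to -24.05%.
ES = −(-24.05%) / 4 = 6.0125% ≈ 6.01%.

6.01%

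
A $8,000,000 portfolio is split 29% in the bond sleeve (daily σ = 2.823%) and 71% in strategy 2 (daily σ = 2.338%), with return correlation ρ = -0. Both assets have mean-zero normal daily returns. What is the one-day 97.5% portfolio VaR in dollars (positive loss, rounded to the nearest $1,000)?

$290,000

σ_p² = 0.29²·2.823² + 0.71²·2.338² + 2·-0·0.29·0.71·2.823·2.338 = 3.4258 (%²).
σ_p = √3.4258 = 1.851%.
At 97.5%, z = 1.960.
VaR = 1.960 × 1.851% = 3.628%; on $8,000,000 that is $290,240.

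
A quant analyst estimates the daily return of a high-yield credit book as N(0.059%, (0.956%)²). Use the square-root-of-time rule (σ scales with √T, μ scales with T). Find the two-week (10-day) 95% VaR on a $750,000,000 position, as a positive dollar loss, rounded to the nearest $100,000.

At 95%, z = 1.645.
σ_{10d} = 0.956% × √10 = 3.023%; μ_{10d} = 10 × 0.059% = 0.590%.
VaR = −(0.590%) + 1.645 × 3.023% = 4.383%.
On $750,000,000: 0.04383 × $750,000,000 = $32,872,500.

$32,900,000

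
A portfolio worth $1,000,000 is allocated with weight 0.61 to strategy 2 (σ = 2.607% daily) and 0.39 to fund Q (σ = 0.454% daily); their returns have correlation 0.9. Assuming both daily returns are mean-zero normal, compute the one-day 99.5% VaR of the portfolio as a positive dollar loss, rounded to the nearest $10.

$45,110

σ_p² = 0.61²·2.607² + 0.39²·0.454² + 2·0.9·0.61·0.39·2.607·0.454 = 3.0671 (%²).
σ_p = √3.0671 = 1.751%.
At 99.5%, z = 2.576.
VaR = 2.576 × 1.751% = 4.511%; on $1,000,000 that is $45,110.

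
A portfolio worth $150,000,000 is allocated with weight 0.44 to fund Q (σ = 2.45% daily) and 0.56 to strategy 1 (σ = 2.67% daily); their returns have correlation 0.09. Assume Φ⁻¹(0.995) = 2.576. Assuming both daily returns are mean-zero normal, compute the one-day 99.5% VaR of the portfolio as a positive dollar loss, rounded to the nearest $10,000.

σ_p² = 0.44²·2.45² + 0.56²·2.67² + 2·0.09·0.44·0.56·2.45·2.67 = 3.6878 (%²).
σ_p = √3.6878 = 1.920%.
VaR = 2.576 × 1.920% = 4.946%; on $150,000,000 that is $7,419,000.

$7,420,000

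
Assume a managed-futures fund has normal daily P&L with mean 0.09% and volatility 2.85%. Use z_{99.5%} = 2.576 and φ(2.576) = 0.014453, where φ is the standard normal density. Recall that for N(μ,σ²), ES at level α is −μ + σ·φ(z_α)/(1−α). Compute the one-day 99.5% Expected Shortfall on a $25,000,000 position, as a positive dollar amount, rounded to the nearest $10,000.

Tail multiplier: φ(z)/(1−α) = 0.014453 / 0.005 = 2.891.
ES = −(0.09%) + 2.85% × 2.891 = 8.149%.
On $25,000,000: 0.08149 × $25,000,000 = $2,037,250.

$2,040,000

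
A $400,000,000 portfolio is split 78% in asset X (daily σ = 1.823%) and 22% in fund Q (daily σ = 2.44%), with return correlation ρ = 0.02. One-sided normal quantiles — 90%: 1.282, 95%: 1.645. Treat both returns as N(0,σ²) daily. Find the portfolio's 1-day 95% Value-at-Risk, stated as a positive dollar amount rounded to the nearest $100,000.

$10,100,000

σ_p² = 0.78²·1.823² + 0.22²·2.44² + 2·0.02·0.78·0.22·1.823·2.44 = 2.3406 (%²).
σ_p = √2.3406 = 1.530%.
VaR = 1.645 × 1.530% = 2.517%; on $400,000,000 that is $10,068,000.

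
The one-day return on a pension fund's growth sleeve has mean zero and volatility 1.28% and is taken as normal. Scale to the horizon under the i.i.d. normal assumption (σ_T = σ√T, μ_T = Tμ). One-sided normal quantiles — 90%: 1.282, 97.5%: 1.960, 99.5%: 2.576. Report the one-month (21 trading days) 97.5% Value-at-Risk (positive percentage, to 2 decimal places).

σ_{21d} = 1.28% × √21 = 5.866%.
VaR = 1.960 × 5.866% = 11.497%.

11.50%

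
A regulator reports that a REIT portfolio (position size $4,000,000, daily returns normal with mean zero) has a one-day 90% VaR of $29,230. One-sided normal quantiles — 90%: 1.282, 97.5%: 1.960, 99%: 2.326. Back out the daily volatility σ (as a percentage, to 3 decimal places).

0.570%

VaR as a fraction: $29,230 / $4,000,000 = 0.731%.
σ = VaR / z = 0.731% / 1.282 = 0.570%.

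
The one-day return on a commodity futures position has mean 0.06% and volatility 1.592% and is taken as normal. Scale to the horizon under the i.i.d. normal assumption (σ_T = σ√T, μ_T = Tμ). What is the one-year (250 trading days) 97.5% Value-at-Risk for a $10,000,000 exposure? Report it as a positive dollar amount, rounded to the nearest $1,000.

$3,434,000

At 97.5%, z = 1.960.
σ_{250d} = 1.592% × √250 = 25.172%; μ_{250d} = 250 × 0.06% = 15.000%.
VaR = −(15.000%) + 1.960 × 25.172% = 34.337%.
On $10,000,000: 0.34337 × $10,000,000 = $3,433,700.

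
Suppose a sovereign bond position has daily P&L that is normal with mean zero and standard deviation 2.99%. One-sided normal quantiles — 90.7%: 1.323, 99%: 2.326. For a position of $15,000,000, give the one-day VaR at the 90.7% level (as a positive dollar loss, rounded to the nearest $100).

VaR = z·σ = 1.323 × 2.99% = 3.956%.
On $15,000,000: 0.03956 × $15,000,000 = $593,400.

$593,400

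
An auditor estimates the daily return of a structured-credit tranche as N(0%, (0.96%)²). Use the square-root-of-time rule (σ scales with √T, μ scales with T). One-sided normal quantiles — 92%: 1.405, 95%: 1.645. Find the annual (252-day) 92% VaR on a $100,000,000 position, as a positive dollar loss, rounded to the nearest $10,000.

σ_{252d} = 0.96% × √252 = 15.240%.
VaR = 1.405 × 15.240% = 21.412%.
On $100,000,000: 0.21412 × $100,000,000 = $21,412,000.

$21,410,000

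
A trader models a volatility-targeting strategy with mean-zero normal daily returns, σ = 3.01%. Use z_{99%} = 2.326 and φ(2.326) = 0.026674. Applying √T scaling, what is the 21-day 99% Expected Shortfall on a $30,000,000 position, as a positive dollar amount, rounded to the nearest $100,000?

σ_{21d} = 3.01% × √21 = 13.794%.
ES multiplier = φ(z)/(1−α) = 0.026674/0.01 = 2.667.
ES = 13.794% × 2.667 = 36.789%; on $30,000,000: $11,036,700.

$11,000,000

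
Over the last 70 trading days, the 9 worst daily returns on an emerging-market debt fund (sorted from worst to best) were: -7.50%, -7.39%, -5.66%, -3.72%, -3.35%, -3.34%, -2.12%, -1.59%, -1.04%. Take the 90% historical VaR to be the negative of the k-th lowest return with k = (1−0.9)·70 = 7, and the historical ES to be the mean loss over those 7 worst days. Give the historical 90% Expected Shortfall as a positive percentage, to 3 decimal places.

The 7 worst returns sum to -33.08%.
ES = −(-33.08%) / 7 = 4.7257…% ≈ 4.726%.

4.726%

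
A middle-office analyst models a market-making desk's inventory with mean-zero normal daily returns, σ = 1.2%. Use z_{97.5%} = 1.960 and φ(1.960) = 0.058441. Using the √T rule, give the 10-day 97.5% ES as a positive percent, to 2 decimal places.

σ_{10d} = 1.2% × √10 = 3.795%.
ES multiplier = φ(z)/(1−α) = 0.058441/0.025 = 2.338.
ES = 3.795% × 2.338 = 8.873%.

8.87%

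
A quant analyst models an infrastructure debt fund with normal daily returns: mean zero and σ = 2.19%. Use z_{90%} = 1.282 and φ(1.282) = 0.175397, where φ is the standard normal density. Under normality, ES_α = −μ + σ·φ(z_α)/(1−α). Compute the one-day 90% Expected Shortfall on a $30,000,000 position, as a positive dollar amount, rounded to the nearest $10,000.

Tail multiplier: φ(z)/(1−α) = 0.175397 / 0.1 = 1.754.
ES = 2.19% × 1.754 = 3.841%.
On $30,000,000: 0.03841 × $30,000,000 = $1,152,300.

$1,150,000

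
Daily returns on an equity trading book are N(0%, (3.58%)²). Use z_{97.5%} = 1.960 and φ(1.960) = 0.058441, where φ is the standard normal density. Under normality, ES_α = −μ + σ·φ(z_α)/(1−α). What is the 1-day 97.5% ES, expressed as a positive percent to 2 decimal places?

8.37%

Tail multiplier: φ(z)/(1−α) = 0.058441 / 0.025 = 2.338.
ES = 3.58% × 2.338 = 8.370%.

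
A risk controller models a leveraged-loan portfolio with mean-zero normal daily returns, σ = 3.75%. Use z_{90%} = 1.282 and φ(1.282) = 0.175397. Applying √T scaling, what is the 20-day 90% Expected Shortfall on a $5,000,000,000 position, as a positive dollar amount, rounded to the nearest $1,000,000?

σ_{20d} = 3.75% × √20 = 16.771%.
ES multiplier = φ(z)/(1−α) = 0.175397/0.1 = 1.754.
ES = 16.771% × 1.754 = 29.416%; on $5,000,000,000: $1,470,800,000.

$1,471,000,000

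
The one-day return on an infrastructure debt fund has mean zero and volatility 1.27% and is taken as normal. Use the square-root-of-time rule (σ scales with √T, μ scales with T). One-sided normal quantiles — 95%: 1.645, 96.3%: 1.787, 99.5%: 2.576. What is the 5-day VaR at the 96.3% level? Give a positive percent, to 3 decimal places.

5.075%

σ_{5d} = 1.27% × √5 = 2.840%.
VaR = 1.787 × 2.840% = 5.075%.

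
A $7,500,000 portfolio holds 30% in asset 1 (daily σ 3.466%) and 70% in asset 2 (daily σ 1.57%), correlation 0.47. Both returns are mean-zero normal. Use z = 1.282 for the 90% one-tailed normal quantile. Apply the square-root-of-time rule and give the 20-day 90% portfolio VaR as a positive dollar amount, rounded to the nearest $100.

σ_p = √(0.3²·3.466² + 0.7²·1.57² + 2·0.47·0.3·0.7·3.466·1.57) = 1.834%.
σ_{20d} = 1.834% × √20 = 8.202%.
VaR = 1.282 × 8.202% = 10.515%; on $7,500,000 that is $788,625.

$788,600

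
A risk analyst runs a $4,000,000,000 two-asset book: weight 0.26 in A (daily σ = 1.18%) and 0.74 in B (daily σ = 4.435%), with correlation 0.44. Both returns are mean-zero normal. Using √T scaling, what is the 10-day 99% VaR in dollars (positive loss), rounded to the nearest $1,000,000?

σ_p = √(0.26²·1.18² + 0.74²·4.435² + 2·0.44·0.26·0.74·1.18·4.435) = 3.428%.
σ_{10d} = 3.428% × √10 = 10.840%.
z(99%) = 2.326.
VaR = 2.326 × 10.840% = 25.214%; on $4,000,000,000 that is $1,008,560,000.

$1,009,000,000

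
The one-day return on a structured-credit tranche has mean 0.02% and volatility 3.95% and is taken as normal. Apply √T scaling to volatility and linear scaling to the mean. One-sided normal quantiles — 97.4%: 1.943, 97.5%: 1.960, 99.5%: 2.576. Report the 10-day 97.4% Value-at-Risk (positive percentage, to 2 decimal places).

σ_{10d} = 3.95% × √10 = 12.491%; μ_{10d} = 10 × 0.02% = 0.200%.
VaR = −(0.200%) + 1.943 × 12.491% = 24.070%.

24.07%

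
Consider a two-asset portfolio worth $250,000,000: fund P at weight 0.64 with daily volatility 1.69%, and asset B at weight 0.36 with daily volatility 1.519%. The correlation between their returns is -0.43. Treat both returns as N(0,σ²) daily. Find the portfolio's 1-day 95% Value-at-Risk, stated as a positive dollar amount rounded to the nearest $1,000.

$4,030,000

σ_p² = 0.64²·1.69² + 0.36²·1.519² + 2·-0.43·0.64·0.36·1.69·1.519 = 0.9602 (%²).
σ_p = √0.9602 = 0.980%.
At 95%, z = 1.645.
VaR = 1.645 × 0.980% = 1.612%; on $250,000,000 that is $4,030,000.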